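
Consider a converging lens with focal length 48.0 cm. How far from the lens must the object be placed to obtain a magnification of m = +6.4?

40.5 cm

m = −d_i/d_o ⇒ d_i = −m·d_o.
1/f = 1/d_o + 1/d_i = 1/d_o − 1/(m·d_o) = (1 − 1/m)/d_o, so d_o = f(1 − 1/m) = (48.00)(1 − 1/(+6.4)) = 40.5 cm.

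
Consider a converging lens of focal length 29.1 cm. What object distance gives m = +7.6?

25.3 cm

m = −d_i/d_o ⇒ d_i = −m·d_o.
1/f = 1/d_o + 1/d_i = 1/d_o − 1/(m·d_o) = (1 − 1/m)/d_o, so d_o = f(1 − 1/m) = (29.10)(1 − 1/(+7.6)) = 25.3 cm.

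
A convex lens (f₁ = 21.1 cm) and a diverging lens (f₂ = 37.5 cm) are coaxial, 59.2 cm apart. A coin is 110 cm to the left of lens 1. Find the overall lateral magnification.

m = -0.126

Lens 1: 1/d_i1 = 1/(21.1) − 1/(110) = 0.03830, so d_i1 = 26.11 cm; m₁ = −d_i1/d_o1 = -0.2374.
d_o2 = 59.2 − (26.11) = 33.09 cm.
f₂ = −37.5 cm (diverging).
Lens 2: 1/d_i2 = 1/(-37.5) − 1/(33.09) = -0.05689, so d_i2 = -17.58 cm; m₂ = −d_i2/d_o2 = +0.5312.
m = m₁·m₂ = (-0.2374)(+0.5312) = -0.126.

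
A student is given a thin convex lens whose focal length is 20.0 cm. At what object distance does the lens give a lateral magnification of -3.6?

25.6 cm

m = −d_i/d_o ⇒ d_i = −m·d_o.
1/f = 1/d_o + 1/d_i = 1/d_o − 1/(m·d_o) = (1 − 1/m)/d_o, so d_o = f(1 − 1/m) = (20.00)(1 − 1/(-3.6)) = 25.6 cm.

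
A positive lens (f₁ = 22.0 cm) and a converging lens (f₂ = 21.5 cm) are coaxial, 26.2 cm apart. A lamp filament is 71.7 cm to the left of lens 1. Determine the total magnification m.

Lens 1: 1/d_i1 = 1/(22.0) − 1/(71.7) = 0.03151, so d_i1 = 31.74 cm; m₁ = −d_i1/d_o1 = -0.4427.
d_o2 = 26.2 − (31.74) = -5.540 cm (virtual object).
Lens 2: 1/d_i2 = 1/(21.5) − 1/(-5.540) = 0.2270, so d_i2 = 4.405 cm; m₂ = −d_i2/d_o2 = +0.7951.
m = m₁·m₂ = (-0.4427)(+0.7951) = -0.352.

m = -0.352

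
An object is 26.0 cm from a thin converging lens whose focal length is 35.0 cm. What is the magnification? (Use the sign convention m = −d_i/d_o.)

1/d_i = 1/f − 1/d_o = 1/(35.00) − 1/(26.0) = -0.009890, so d_i = -101.1 cm.
m = −d_i/d_o = −(-101.1)/(26.0) = +3.89.
The image is virtual, upright and enlarged, on the same side as the object.

m = +3.89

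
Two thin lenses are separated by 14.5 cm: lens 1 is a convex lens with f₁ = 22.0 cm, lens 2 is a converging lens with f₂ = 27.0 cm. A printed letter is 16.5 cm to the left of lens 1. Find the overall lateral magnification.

Lens 1: 1/d_i1 = 1/(22.0) − 1/(16.5) = -0.01515, so d_i1 = -66.00 cm; m₁ = −d_i1/d_o1 = +4.000.
d_o2 = 14.5 − (-66.00) = 80.50 cm.
Lens 2: 1/d_i2 = 1/(27.0) − 1/(80.50) = 0.02461, so d_i2 = 40.63 cm; m₂ = −d_i2/d_o2 = -0.5047.
m = m₁·m₂ = (+4.000)(-0.5047) = -2.02.

m = -2.02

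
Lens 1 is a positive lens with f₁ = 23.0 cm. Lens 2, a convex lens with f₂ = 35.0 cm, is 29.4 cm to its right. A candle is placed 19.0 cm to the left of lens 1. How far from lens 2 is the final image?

Lens 1: 1/d_i1 = 1/f₁ − 1/d_o1 = 1/(23.0) − 1/(19.0) = -0.009153, so d_i1 = -109.2 cm.
The intermediate image is 109.2 cm to the left of lens 1 (virtual), which is 29.4 − (-109.2) = 138.6 cm to the left of lens 2, so d_o2 = +138.6 cm.
Lens 2: 1/d_i2 = 1/f₂ − 1/d_o2 = 1/(35.0) − 1/(138.6) = 0.02136, so d_i2 = 46.8 cm.
The final image is real, 46.8 cm to the right of lens 2 (overall magnification ≈ -1.9).

46.8 cm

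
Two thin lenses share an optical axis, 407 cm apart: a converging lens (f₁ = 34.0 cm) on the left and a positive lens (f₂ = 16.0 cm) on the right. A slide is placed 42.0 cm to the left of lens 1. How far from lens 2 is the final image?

17.2 cm

Lens 1: 1/d_i1 = 1/f₁ − 1/d_o1 = 1/(34.0) − 1/(42.0) = 0.005602, so d_i1 = 178.5 cm.
The intermediate image is 178.5 cm to the right of lens 1, which is 407 − (178.5) = 228.5 cm to the left of lens 2, so d_o2 = +228.5 cm.
Lens 2: 1/d_i2 = 1/f₂ − 1/d_o2 = 1/(16.0) − 1/(228.5) = 0.05812, so d_i2 = 17.2 cm.
The final image is real, 17.2 cm to the right of lens 2 (overall magnification ≈ 0.32).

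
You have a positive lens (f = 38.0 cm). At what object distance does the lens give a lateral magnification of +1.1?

m = −d_i/d_o ⇒ d_i = −m·d_o.
1/f = 1/d_o + 1/d_i = 1/d_o − 1/(m·d_o) = (1 − 1/m)/d_o, so d_o = f(1 − 1/m) = (38.00)(1 − 1/(+1.1)) = 3.45 cm.

3.45 cm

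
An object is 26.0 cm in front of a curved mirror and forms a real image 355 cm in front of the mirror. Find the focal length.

Real image ⇒ d_i = +355 cm.
1/f = 1/d_o + 1/d_i = 1/(26.0) + 1/(355) = 0.04128, so f = 24.2 cm.
Since f is positive, the curved mirror is concave.

f = 24.2 cm (concave)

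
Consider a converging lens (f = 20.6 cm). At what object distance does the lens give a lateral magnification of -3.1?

27.2 cm

m = −d_i/d_o ⇒ d_i = −m·d_o.
1/f = 1/d_o + 1/d_i = 1/d_o − 1/(m·d_o) = (1 − 1/m)/d_o, so d_o = f(1 − 1/m) = (20.60)(1 − 1/(-3.1)) = 27.2 cm.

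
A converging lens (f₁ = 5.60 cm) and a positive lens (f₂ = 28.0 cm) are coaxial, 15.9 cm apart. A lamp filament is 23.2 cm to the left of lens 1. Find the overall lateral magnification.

m = -0.457

Lens 1: 1/d_i1 = 1/(5.60) − 1/(23.2) = 0.1355, so d_i1 = 7.382 cm; m₁ = −d_i1/d_o1 = -0.3182.
d_o2 = 15.9 − (7.382) = 8.518 cm.
Lens 2: 1/d_i2 = 1/(28.0) − 1/(8.518) = -0.08168, so d_i2 = -12.24 cm; m₂ = −d_i2/d_o2 = +1.437.
m = m₁·m₂ = (-0.3182)(+1.437) = -0.457.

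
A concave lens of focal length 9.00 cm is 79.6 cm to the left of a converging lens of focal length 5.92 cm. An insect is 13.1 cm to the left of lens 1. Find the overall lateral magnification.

f₁ = −9.00 cm (diverging).
Lens 1: 1/d_i1 = 1/(-9.00) − 1/(13.1) = -0.1874, so d_i1 = -5.335 cm; m₁ = −d_i1/d_o1 = +0.4073.
d_o2 = 79.6 − (-5.335) = 84.93 cm.
Lens 2: 1/d_i2 = 1/(5.92) − 1/(84.93) = 0.1571, so d_i2 = 6.364 cm; m₂ = −d_i2/d_o2 = -0.07493.
m = m₁·m₂ = (+0.4073)(-0.07493) = -0.0305.

m = -0.0305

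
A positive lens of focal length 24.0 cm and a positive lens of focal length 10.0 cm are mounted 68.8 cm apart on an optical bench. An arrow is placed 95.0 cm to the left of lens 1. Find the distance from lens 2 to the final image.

13.7 cm

Lens 1: 1/d_i1 = 1/f₁ − 1/d_o1 = 1/(24.0) − 1/(95.0) = 0.03114, so d_i1 = 32.11 cm.
The intermediate image is 32.11 cm to the right of lens 1, which is 68.8 − (32.11) = 36.69 cm to the left of lens 2, so d_o2 = +36.69 cm.
Lens 2: 1/d_i2 = 1/f₂ − 1/d_o2 = 1/(10.0) − 1/(36.69) = 0.07274, so d_i2 = 13.7 cm.
The final image is real, 13.7 cm to the right of lens 2 (overall magnification ≈ 0.13).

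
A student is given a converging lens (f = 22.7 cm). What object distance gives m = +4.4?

m = −d_i/d_o ⇒ d_i = −m·d_o.
1/f = 1/d_o + 1/d_i = 1/d_o − 1/(m·d_o) = (1 − 1/m)/d_o, so d_o = f(1 − 1/m) = (22.70)(1 − 1/(+4.4)) = 17.5 cm.

17.5 cm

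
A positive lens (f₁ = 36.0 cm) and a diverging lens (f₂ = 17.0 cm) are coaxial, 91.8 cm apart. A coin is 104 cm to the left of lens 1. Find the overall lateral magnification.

Lens 1: 1/d_i1 = 1/(36.0) − 1/(104) = 0.01816, so d_i1 = 55.06 cm; m₁ = −d_i1/d_o1 = -0.5294.
d_o2 = 91.8 − (55.06) = 36.74 cm.
f₂ = −17.0 cm (diverging).
Lens 2: 1/d_i2 = 1/(-17.0) − 1/(36.74) = -0.08604, so d_i2 = -11.62 cm; m₂ = −d_i2/d_o2 = +0.3163.
m = m₁·m₂ = (-0.5294)(+0.3163) = -0.167.

m = -0.167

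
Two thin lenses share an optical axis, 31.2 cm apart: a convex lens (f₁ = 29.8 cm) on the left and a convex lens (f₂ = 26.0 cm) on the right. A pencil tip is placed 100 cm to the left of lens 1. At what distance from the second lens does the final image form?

7.85 cm

Lens 1: 1/d_i1 = 1/f₁ − 1/d_o1 = 1/(29.8) − 1/(100) = 0.02356, so d_i1 = 42.45 cm.
The intermediate image is 42.45 cm to the right of lens 1, which lies 11.25 cm to the right of lens 2 — a virtual object — so d_o2 = −11.25 cm.
Lens 2: 1/d_i2 = 1/f₂ − 1/d_o2 = 1/(26.0) − 1/(-11.25) = 0.1274, so d_i2 = 7.85 cm.
The final image is real, 7.85 cm to the right of lens 2 (overall magnification ≈ -0.30).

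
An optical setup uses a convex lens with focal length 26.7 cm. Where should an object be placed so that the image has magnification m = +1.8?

11.9 cm

m = −d_i/d_o ⇒ d_i = −m·d_o.
1/f = 1/d_o + 1/d_i = 1/d_o − 1/(m·d_o) = (1 − 1/m)/d_o, so d_o = f(1 − 1/m) = (26.70)(1 − 1/(+1.8)) = 11.9 cm.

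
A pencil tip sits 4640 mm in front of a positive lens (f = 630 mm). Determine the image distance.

Thin-lens equation: 1/q = 1/f − 1/p = 1/(630.0) − 1/(4640) = 0.001587 − 0.0002155 = 0.001372, so q = 729 mm.
The image is real, inverted and reduced, on the far side of the lens.

729 mm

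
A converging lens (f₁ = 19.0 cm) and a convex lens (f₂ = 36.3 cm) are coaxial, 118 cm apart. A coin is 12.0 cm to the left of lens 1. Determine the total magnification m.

m = -0.862

Lens 1: 1/d_i1 = 1/(19.0) − 1/(12.0) = -0.03070, so d_i1 = -32.57 cm; m₁ = −d_i1/d_o1 = +2.714.
d_o2 = 118 − (-32.57) = 150.6 cm.
Lens 2: 1/d_i2 = 1/(36.3) − 1/(150.6) = 0.02091, so d_i2 = 47.83 cm; m₂ = −d_i2/d_o2 = -0.3176.
m = m₁·m₂ = (+2.714)(-0.3176) = -0.862.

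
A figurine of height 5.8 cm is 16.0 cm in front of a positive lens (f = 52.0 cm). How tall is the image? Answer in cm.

1/d_i = 1/f − 1/d_o = 1/(52.00) − 1/(16.0) = -0.04327, so d_i = -23.11 cm.
m = −d_i/d_o = +1.444.
|h_i| = |m|·h_o = 1.444 × 5.8 = 8.38 cm. The image is virtual, upright and enlarged, on the same side as the object.

8.38 cm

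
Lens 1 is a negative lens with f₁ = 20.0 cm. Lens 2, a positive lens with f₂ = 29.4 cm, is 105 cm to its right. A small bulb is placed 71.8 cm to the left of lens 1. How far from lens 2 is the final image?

38.9 cm

Lens 1 is diverging, so f₁ = −20.0 cm.
Lens 1: 1/d_i1 = 1/f₁ − 1/d_o1 = 1/(-20.0) − 1/(71.8) = -0.06393, so d_i1 = -15.64 cm.
The intermediate image is 15.64 cm to the left of lens 1 (virtual), which is 105 − (-15.64) = 120.6 cm to the left of lens 2, so d_o2 = +120.6 cm.
Lens 2: 1/d_i2 = 1/f₂ − 1/d_o2 = 1/(29.4) − 1/(120.6) = 0.02572, so d_i2 = 38.9 cm.
The final image is real, 38.9 cm to the right of lens 2 (overall magnification ≈ -0.070).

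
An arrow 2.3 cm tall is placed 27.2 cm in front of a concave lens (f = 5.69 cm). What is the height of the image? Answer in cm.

For a concave lens, f = -5.69 cm.
1/d_i = 1/f − 1/d_o = 1/(-5.690) − 1/(27.2) = -0.2125, so d_i = -4.706 cm.
m = −d_i/d_o = +0.1730.
|h_i| = |m|·h_o = 0.1730 × 2.3 = 0.398 cm. The image is virtual, upright and reduced, on the same side as the object.

0.398 cm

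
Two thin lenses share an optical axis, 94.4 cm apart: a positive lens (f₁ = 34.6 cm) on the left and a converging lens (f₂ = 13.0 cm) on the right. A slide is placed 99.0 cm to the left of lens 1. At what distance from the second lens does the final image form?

Lens 1: 1/d_i1 = 1/f₁ − 1/d_o1 = 1/(34.6) − 1/(99.0) = 0.01880, so d_i1 = 53.19 cm.
The intermediate image is 53.19 cm to the right of lens 1, which is 94.4 − (53.19) = 41.21 cm to the left of lens 2, so d_o2 = +41.21 cm.
Lens 2: 1/d_i2 = 1/f₂ − 1/d_o2 = 1/(13.0) − 1/(41.21) = 0.05266, so d_i2 = 19.0 cm.
The final image is real, 19.0 cm to the right of lens 2 (overall magnification ≈ 0.25).

19.0 cm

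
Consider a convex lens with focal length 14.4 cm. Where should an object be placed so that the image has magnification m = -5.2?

17.2 cm

m = −d_i/d_o ⇒ d_i = −m·d_o.
1/f = 1/d_o + 1/d_i = 1/d_o − 1/(m·d_o) = (1 − 1/m)/d_o, so d_o = f(1 − 1/m) = (14.40)(1 − 1/(-5.2)) = 17.2 cm.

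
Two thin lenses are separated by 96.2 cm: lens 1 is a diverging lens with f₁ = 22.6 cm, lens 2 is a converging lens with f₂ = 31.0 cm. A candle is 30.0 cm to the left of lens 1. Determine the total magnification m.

m = -0.171

f₁ = −22.6 cm (diverging).
Lens 1: 1/d_i1 = 1/(-22.6) − 1/(30.0) = -0.07758, so d_i1 = -12.89 cm; m₁ = −d_i1/d_o1 = +0.4297.
d_o2 = 96.2 − (-12.89) = 109.1 cm.
Lens 2: 1/d_i2 = 1/(31.0) − 1/(109.1) = 0.02309, so d_i2 = 43.30 cm; m₂ = −d_i2/d_o2 = -0.3969.
m = m₁·m₂ = (+0.4297)(-0.3969) = -0.171.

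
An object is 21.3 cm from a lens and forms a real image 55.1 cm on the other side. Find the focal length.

Real image ⇒ d_i = +55.1 cm.
1/f = 1/d_o + 1/d_i = 1/(21.3) + 1/(55.1) = 0.06510, so f = 15.4 cm.
Since f is positive, the lens is converging.

f = 15.4 cm (converging)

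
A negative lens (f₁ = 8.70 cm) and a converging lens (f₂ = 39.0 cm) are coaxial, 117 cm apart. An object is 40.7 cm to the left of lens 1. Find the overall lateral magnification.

m = -0.0806

f₁ = −8.70 cm (diverging).
Lens 1: 1/d_i1 = 1/(-8.70) − 1/(40.7) = -0.1395, so d_i1 = -7.168 cm; m₁ = −d_i1/d_o1 = +0.1761.
d_o2 = 117 − (-7.168) = 124.2 cm.
Lens 2: 1/d_i2 = 1/(39.0) − 1/(124.2) = 0.01759, so d_i2 = 56.85 cm; m₂ = −d_i2/d_o2 = -0.4577.
m = m₁·m₂ = (+0.1761)(-0.4577) = -0.0806.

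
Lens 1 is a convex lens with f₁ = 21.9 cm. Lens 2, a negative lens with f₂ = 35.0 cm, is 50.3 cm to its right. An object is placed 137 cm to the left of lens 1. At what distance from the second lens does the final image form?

14.3 cm

Lens 1: 1/d_i1 = 1/f₁ − 1/d_o1 = 1/(21.9) − 1/(137) = 0.03836, so d_i1 = 26.07 cm.
The intermediate image is 26.07 cm to the right of lens 1, which is 50.3 − (26.07) = 24.23 cm to the left of lens 2, so d_o2 = +24.23 cm.
Lens 2 is diverging, so f₂ = −35.0 cm.
Lens 2: 1/d_i2 = 1/f₂ − 1/d_o2 = 1/(-35.0) − 1/(24.23) = -0.06984, so d_i2 = -14.3 cm.
The final image is virtual, 14.3 cm to the left of lens 2 (overall magnification ≈ -0.11).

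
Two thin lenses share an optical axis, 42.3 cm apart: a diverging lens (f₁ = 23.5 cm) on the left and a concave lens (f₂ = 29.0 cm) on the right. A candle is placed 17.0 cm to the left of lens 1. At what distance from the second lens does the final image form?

Lens 1 is diverging, so f₁ = −23.5 cm.
Lens 1: 1/d_i1 = 1/f₁ − 1/d_o1 = 1/(-23.5) − 1/(17.0) = -0.1014, so d_i1 = -9.864 cm.
The intermediate image is 9.864 cm to the left of lens 1 (virtual), which is 42.3 − (-9.864) = 52.16 cm to the left of lens 2, so d_o2 = +52.16 cm.
Lens 2 is diverging, so f₂ = −29.0 cm.
Lens 2: 1/d_i2 = 1/f₂ − 1/d_o2 = 1/(-29.0) − 1/(52.16) = -0.05365, so d_i2 = -18.6 cm.
The final image is virtual, 18.6 cm to the left of lens 2 (overall magnification ≈ 0.21).

18.6 cm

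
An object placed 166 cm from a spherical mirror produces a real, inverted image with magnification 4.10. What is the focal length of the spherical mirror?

m = −d_i/d_o ⇒ d_i = −m·d_o = −(-4.10)·(166) = 680.6 cm.
1/f = 1/d_o + 1/d_i = 1/(166) + 1/(680.6) = 0.007493, so f = 133 cm.
Since f is positive, the spherical mirror is concave.

f = 133 cm (concave)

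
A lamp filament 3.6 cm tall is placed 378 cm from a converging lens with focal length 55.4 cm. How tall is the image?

0.618 cm

1/d_i = 1/f − 1/d_o = 1/(55.40) − 1/(378) = 0.01541, so d_i = 64.91 cm.
m = −d_i/d_o = -0.1717.
|h_i| = |m|·h_o = 0.1717 × 3.6 = 0.618 cm. The image is real, inverted and reduced, on the far side of the lens.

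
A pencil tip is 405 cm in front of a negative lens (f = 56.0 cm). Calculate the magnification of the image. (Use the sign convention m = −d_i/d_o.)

m = +0.121

For a negative lens, f = -56.0 cm.
1/d_i = 1/f − 1/d_o = 1/(-56.00) − 1/(405) = -0.02033, so d_i = -49.20 cm.
m = −d_i/d_o = −(-49.20)/(405) = +0.121.
The image is virtual, upright and reduced, on the same side as the object.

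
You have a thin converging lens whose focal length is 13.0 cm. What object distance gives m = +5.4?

m = −d_i/d_o ⇒ d_i = −m·d_o.
1/f = 1/d_o + 1/d_i = 1/d_o − 1/(m·d_o) = (1 − 1/m)/d_o, so d_o = f(1 − 1/m) = (13.00)(1 − 1/(+5.4)) = 10.6 cm.

10.6 cm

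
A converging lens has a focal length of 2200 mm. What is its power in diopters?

P = +0.455 D

f = 220 cm = 2.20 m.
P = 1/f = 1/(2.20 m) = +0.455 D.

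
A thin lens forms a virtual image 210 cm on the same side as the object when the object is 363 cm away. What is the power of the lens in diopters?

Virtual image ⇒ d_i = −210 cm.
1/f = 1/d_o + 1/d_i = 1/(363) + 1/(-210) = -0.002007 cm⁻¹.
f = -498.2 cm = -4.982 m, so P = 1/f = -0.201 D.

P = -0.201 D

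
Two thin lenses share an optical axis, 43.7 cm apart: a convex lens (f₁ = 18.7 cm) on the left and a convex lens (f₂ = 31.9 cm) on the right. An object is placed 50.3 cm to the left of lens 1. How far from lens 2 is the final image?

Lens 1: 1/d_i1 = 1/f₁ − 1/d_o1 = 1/(18.7) − 1/(50.3) = 0.03360, so d_i1 = 29.77 cm.
The intermediate image is 29.77 cm to the right of lens 1, which is 43.7 − (29.77) = 13.93 cm to the left of lens 2, so d_o2 = +13.93 cm.
Lens 2: 1/d_i2 = 1/f₂ − 1/d_o2 = 1/(31.9) − 1/(13.93) = -0.04044, so d_i2 = -24.7 cm.
The final image is virtual, 24.7 cm to the left of lens 2 (overall magnification ≈ -1.1).

24.7 cm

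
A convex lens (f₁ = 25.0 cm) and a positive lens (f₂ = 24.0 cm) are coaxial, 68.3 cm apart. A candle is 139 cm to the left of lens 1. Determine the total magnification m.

m = +0.381

Lens 1: 1/d_i1 = 1/(25.0) − 1/(139) = 0.03281, so d_i1 = 30.48 cm; m₁ = −d_i1/d_o1 = -0.2193.
d_o2 = 68.3 − (30.48) = 37.82 cm.
Lens 2: 1/d_i2 = 1/(24.0) − 1/(37.82) = 0.01523, so d_i2 = 65.68 cm; m₂ = −d_i2/d_o2 = -1.737.
m = m₁·m₂ = (-0.2193)(-1.737) = +0.381.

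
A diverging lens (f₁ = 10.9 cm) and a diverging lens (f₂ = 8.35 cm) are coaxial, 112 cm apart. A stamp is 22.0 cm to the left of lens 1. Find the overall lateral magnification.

m = +0.0217

f₁ = −10.9 cm (diverging).
Lens 1: 1/d_i1 = 1/(-10.9) − 1/(22.0) = -0.1372, so d_i1 = -7.289 cm; m₁ = −d_i1/d_o1 = +0.3313.
d_o2 = 112 − (-7.289) = 119.3 cm.
f₂ = −8.35 cm (diverging).
Lens 2: 1/d_i2 = 1/(-8.35) − 1/(119.3) = -0.1281, so d_i2 = -7.804 cm; m₂ = −d_i2/d_o2 = +0.06541.
m = m₁·m₂ = (+0.3313)(+0.06541) = +0.0217.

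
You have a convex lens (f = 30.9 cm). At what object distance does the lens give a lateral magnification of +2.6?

m = −d_i/d_o ⇒ d_i = −m·d_o.
1/f = 1/d_o + 1/d_i = 1/d_o − 1/(m·d_o) = (1 − 1/m)/d_o, so d_o = f(1 − 1/m) = (30.90)(1 − 1/(+2.6)) = 19.0 cm.

19.0 cm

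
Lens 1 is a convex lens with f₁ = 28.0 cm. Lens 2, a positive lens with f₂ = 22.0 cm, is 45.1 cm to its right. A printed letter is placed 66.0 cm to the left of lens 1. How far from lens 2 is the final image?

3.04 cm

Lens 1: 1/d_i1 = 1/f₁ − 1/d_o1 = 1/(28.0) − 1/(66.0) = 0.02056, so d_i1 = 48.63 cm.
The intermediate image is 48.63 cm to the right of lens 1, which lies 3.530 cm to the right of lens 2 — a virtual object — so d_o2 = −3.530 cm.
Lens 2: 1/d_i2 = 1/f₂ − 1/d_o2 = 1/(22.0) − 1/(-3.530) = 0.3287, so d_i2 = 3.04 cm.
The final image is real, 3.04 cm to the right of lens 2 (overall magnification ≈ -0.63).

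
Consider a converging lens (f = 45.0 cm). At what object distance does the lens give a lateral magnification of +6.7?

38.3 cm

m = −d_i/d_o ⇒ d_i = −m·d_o.
1/f = 1/d_o + 1/d_i = 1/d_o − 1/(m·d_o) = (1 − 1/m)/d_o, so d_o = f(1 − 1/m) = (45.00)(1 − 1/(+6.7)) = 38.3 cm.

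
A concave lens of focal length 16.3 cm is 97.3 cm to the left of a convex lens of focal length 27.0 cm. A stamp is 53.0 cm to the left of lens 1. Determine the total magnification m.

m = -0.0767

f₁ = −16.3 cm (diverging).
Lens 1: 1/d_i1 = 1/(-16.3) − 1/(53.0) = -0.08022, so d_i1 = -12.47 cm; m₁ = −d_i1/d_o1 = +0.2353.
d_o2 = 97.3 − (-12.47) = 109.8 cm.
Lens 2: 1/d_i2 = 1/(27.0) − 1/(109.8) = 0.02793, so d_i2 = 35.80 cm; m₂ = −d_i2/d_o2 = -0.3261.
m = m₁·m₂ = (+0.2353)(-0.3261) = -0.0767.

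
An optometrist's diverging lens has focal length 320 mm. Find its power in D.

For a diverging lens, f = −320 mm.
f = -32.0 cm = -0.320 m.
P = 1/f = 1/(-0.320 m) = -3.12 D.

P = -3.12 D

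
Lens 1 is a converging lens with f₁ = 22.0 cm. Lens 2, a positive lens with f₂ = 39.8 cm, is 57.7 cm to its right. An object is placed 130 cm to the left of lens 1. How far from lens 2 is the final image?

145 cm

Lens 1: 1/d_i1 = 1/f₁ − 1/d_o1 = 1/(22.0) − 1/(130) = 0.03776, so d_i1 = 26.48 cm.
The intermediate image is 26.48 cm to the right of lens 1, which is 57.7 − (26.48) = 31.22 cm to the left of lens 2, so d_o2 = +31.22 cm.
Lens 2: 1/d_i2 = 1/f₂ − 1/d_o2 = 1/(39.8) − 1/(31.22) = -0.006905, so d_i2 = -145 cm.
The final image is virtual, 145 cm to the left of lens 2 (overall magnification ≈ -0.94).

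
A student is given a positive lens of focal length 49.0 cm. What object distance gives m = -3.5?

63.0 cm

m = −d_i/d_o ⇒ d_i = −m·d_o.
1/f = 1/d_o + 1/d_i = 1/d_o − 1/(m·d_o) = (1 − 1/m)/d_o, so d_o = f(1 − 1/m) = (49.00)(1 − 1/(-3.5)) = 63.0 cm.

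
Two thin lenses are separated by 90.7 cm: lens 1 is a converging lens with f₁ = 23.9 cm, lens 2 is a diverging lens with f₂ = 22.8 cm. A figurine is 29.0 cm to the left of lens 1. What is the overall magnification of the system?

m = +4.77

Lens 1: 1/d_i1 = 1/(23.9) − 1/(29.0) = 0.007358, so d_i1 = 135.9 cm; m₁ = −d_i1/d_o1 = -4.686.
d_o2 = 90.7 − (135.9) = -45.20 cm (virtual object).
f₂ = −22.8 cm (diverging).
Lens 2: 1/d_i2 = 1/(-22.8) − 1/(-45.20) = -0.02174, so d_i2 = -46.01 cm; m₂ = −d_i2/d_o2 = -1.018.
m = m₁·m₂ = (-4.686)(-1.018) = +4.77.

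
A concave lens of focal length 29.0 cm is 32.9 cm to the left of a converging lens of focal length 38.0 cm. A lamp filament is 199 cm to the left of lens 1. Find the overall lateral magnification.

m = -0.239

f₁ = −29.0 cm (diverging).
Lens 1: 1/d_i1 = 1/(-29.0) − 1/(199) = -0.03951, so d_i1 = -25.31 cm; m₁ = −d_i1/d_o1 = +0.1272.
d_o2 = 32.9 − (-25.31) = 58.21 cm.
Lens 2: 1/d_i2 = 1/(38.0) − 1/(58.21) = 0.009137, so d_i2 = 109.4 cm; m₂ = −d_i2/d_o2 = -1.880.
m = m₁·m₂ = (+0.1272)(-1.880) = -0.239.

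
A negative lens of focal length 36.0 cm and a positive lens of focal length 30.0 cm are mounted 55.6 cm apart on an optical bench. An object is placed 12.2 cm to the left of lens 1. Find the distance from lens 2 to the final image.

55.9 cm

Lens 1 is diverging, so f₁ = −36.0 cm.
Lens 1: 1/d_i1 = 1/f₁ − 1/d_o1 = 1/(-36.0) − 1/(12.2) = -0.1097, so d_i1 = -9.112 cm.
The intermediate image is 9.112 cm to the left of lens 1 (virtual), which is 55.6 − (-9.112) = 64.71 cm to the left of lens 2, so d_o2 = +64.71 cm.
Lens 2: 1/d_i2 = 1/f₂ − 1/d_o2 = 1/(30.0) − 1/(64.71) = 0.01788, so d_i2 = 55.9 cm.
The final image is real, 55.9 cm to the right of lens 2 (overall magnification ≈ -0.65).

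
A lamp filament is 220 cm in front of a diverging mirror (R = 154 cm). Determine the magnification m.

m = +0.259

f = R/2 = 154/2 = 77.00 cm; for a diverging mirror, f = -77.00 cm.
1/d_i = 1/f − 1/d_o = 1/(-77.00) − 1/(220) = -0.01753, so d_i = -57.04 cm.
m = −d_i/d_o = −(-57.04)/(220) = +0.259.
The image is virtual, upright and reduced, behind the mirror.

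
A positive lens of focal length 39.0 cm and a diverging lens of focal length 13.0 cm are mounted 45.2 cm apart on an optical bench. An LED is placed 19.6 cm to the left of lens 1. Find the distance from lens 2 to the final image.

11.3 cm

Lens 1: 1/d_i1 = 1/f₁ − 1/d_o1 = 1/(39.0) − 1/(19.6) = -0.02538, so d_i1 = -39.40 cm.
The intermediate image is 39.40 cm to the left of lens 1 (virtual), which is 45.2 − (-39.40) = 84.60 cm to the left of lens 2, so d_o2 = +84.60 cm.
Lens 2 is diverging, so f₂ = −13.0 cm.
Lens 2: 1/d_i2 = 1/f₂ − 1/d_o2 = 1/(-13.0) − 1/(84.60) = -0.08874, so d_i2 = -11.3 cm.
The final image is virtual, 11.3 cm to the left of lens 2 (overall magnification ≈ 0.27).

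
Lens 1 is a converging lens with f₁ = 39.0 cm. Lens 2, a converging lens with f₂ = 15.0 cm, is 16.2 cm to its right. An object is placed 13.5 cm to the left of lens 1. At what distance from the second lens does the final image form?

Lens 1: 1/d_i1 = 1/f₁ − 1/d_o1 = 1/(39.0) − 1/(13.5) = -0.04843, so d_i1 = -20.65 cm.
The intermediate image is 20.65 cm to the left of lens 1 (virtual), which is 16.2 − (-20.65) = 36.85 cm to the left of lens 2, so d_o2 = +36.85 cm.
Lens 2: 1/d_i2 = 1/f₂ − 1/d_o2 = 1/(15.0) − 1/(36.85) = 0.03953, so d_i2 = 25.3 cm.
The final image is real, 25.3 cm to the right of lens 2 (overall magnification ≈ -1.1).

25.3 cm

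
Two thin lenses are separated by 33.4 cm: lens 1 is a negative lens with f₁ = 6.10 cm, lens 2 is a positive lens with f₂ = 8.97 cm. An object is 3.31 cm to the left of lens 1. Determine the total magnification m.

f₁ = −6.10 cm (diverging).
Lens 1: 1/d_i1 = 1/(-6.10) − 1/(3.31) = -0.4660, so d_i1 = -2.146 cm; m₁ = −d_i1/d_o1 = +0.6483.
d_o2 = 33.4 − (-2.146) = 35.55 cm.
Lens 2: 1/d_i2 = 1/(8.97) − 1/(35.55) = 0.08335, so d_i2 = 12.00 cm; m₂ = −d_i2/d_o2 = -0.3375.
m = m₁·m₂ = (+0.6483)(-0.3375) = -0.219.

m = -0.219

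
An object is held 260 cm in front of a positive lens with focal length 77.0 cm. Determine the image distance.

109 cm

Thin-lens equation: 1/d_i = 1/f − 1/d_o = 1/(77.00) − 1/(260) = 0.01299 − 0.003846 = 0.009141, so d_i = 109 cm.
The image is real, inverted and reduced, on the far side of the lens.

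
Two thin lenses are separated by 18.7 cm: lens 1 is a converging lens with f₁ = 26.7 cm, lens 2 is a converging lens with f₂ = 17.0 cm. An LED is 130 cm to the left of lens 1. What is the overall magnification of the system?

m = -0.138

Lens 1: 1/d_i1 = 1/(26.7) − 1/(130) = 0.02976, so d_i1 = 33.60 cm; m₁ = −d_i1/d_o1 = -0.2585.
d_o2 = 18.7 − (33.60) = -14.90 cm (virtual object).
Lens 2: 1/d_i2 = 1/(17.0) − 1/(-14.90) = 0.1259, so d_i2 = 7.940 cm; m₂ = −d_i2/d_o2 = +0.5329.
m = m₁·m₂ = (-0.2585)(+0.5329) = -0.138.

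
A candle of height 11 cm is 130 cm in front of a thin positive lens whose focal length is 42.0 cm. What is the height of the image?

1/d_i = 1/f − 1/d_o = 1/(42.00) − 1/(130) = 0.01612, so d_i = 62.05 cm.
m = −d_i/d_o = -0.4773.
|h_i| = |m|·h_o = 0.4773 × 11 = 5.25 cm. The image is real, inverted and reduced, on the far side of the lens.

5.25 cm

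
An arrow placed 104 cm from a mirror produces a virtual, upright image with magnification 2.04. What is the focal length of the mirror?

f = 204 cm (concave)

m = −d_i/d_o ⇒ d_i = −m·d_o = −(+2.04)·(104) = -212.2 cm.
1/f = 1/d_o + 1/d_i = 1/(104) + 1/(-212.2) = 0.004903, so f = 204 cm.
Since f is positive, the mirror is concave.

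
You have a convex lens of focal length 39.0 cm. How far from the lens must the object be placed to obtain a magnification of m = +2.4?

m = −d_i/d_o ⇒ d_i = −m·d_o.
1/f = 1/d_o + 1/d_i = 1/d_o − 1/(m·d_o) = (1 − 1/m)/d_o, so d_o = f(1 − 1/m) = (39.00)(1 − 1/(+2.4)) = 22.7 cm.

22.7 cm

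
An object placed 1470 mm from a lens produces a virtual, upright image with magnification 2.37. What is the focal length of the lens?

m = −d_i/d_o ⇒ d_i = −m·d_o = −(+2.37)·(1470) = -3484 mm.
1/f = 1/d_o + 1/d_i = 1/(1470) + 1/(-3484) = 0.0003932, so f = 2540 mm.
Since f is positive, the lens is converging.

f = 2540 mm (converging)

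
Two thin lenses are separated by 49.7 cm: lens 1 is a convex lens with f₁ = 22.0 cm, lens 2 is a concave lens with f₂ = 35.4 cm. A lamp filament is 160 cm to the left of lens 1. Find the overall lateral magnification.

Lens 1: 1/d_i1 = 1/(22.0) − 1/(160) = 0.03920, so d_i1 = 25.51 cm; m₁ = −d_i1/d_o1 = -0.1594.
d_o2 = 49.7 − (25.51) = 24.19 cm.
f₂ = −35.4 cm (diverging).
Lens 2: 1/d_i2 = 1/(-35.4) − 1/(24.19) = -0.06959, so d_i2 = -14.37 cm; m₂ = −d_i2/d_o2 = +0.5941.
m = m₁·m₂ = (-0.1594)(+0.5941) = -0.0947.

m = -0.0947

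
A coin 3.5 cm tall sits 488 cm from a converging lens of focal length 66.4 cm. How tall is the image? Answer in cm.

1/d_i = 1/f − 1/d_o = 1/(66.40) − 1/(488) = 0.01301, so d_i = 76.86 cm.
m = −d_i/d_o = -0.1575.
|h_i| = |m|·h_o = 0.1575 × 3.5 = 0.551 cm. The image is real, inverted and reduced, on the far side of the lens.

0.551 cm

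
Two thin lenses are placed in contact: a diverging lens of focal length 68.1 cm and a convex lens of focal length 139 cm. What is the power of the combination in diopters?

P = -0.749 D

P₁ = 1/f₁ = 1/(-0.681 m) = -1.468 D; P₂ = 1/f₂ = 1/(1.39 m) = +0.7194 D.
For thin lenses in contact, P = P₁ + P₂ = (-1.468) + (+0.7194) = -0.749 D.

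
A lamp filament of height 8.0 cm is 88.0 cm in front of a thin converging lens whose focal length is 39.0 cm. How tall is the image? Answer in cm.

6.37 cm

1/d_i = 1/f − 1/d_o = 1/(39.00) − 1/(88.0) = 0.01428, so d_i = 70.04 cm.
m = −d_i/d_o = -0.7959.
|h_i| = |m|·h_o = 0.7959 × 8.0 = 6.37 cm. The image is real, inverted and reduced, on the far side of the lens.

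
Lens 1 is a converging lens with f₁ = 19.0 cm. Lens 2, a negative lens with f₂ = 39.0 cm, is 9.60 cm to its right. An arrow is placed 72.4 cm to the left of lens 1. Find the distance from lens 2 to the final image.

27.6 cm

Lens 1: 1/d_i1 = 1/f₁ − 1/d_o1 = 1/(19.0) − 1/(72.4) = 0.03882, so d_i1 = 25.76 cm.
The intermediate image is 25.76 cm to the right of lens 1, which lies 16.16 cm to the right of lens 2 — a virtual object — so d_o2 = −16.16 cm.
Lens 2 is diverging, so f₂ = −39.0 cm.
Lens 2: 1/d_i2 = 1/f₂ − 1/d_o2 = 1/(-39.0) − 1/(-16.16) = 0.03624, so d_i2 = 27.6 cm.
The final image is real, 27.6 cm to the right of lens 2 (overall magnification ≈ -0.61).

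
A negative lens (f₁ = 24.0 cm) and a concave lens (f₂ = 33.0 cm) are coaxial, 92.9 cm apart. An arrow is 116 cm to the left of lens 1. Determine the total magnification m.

m = +0.0388

f₁ = −24.0 cm (diverging).
Lens 1: 1/d_i1 = 1/(-24.0) − 1/(116) = -0.05029, so d_i1 = -19.89 cm; m₁ = −d_i1/d_o1 = +0.1715.
d_o2 = 92.9 − (-19.89) = 112.8 cm.
f₂ = −33.0 cm (diverging).
Lens 2: 1/d_i2 = 1/(-33.0) − 1/(112.8) = -0.03917, so d_i2 = -25.53 cm; m₂ = −d_i2/d_o2 = +0.2263.
m = m₁·m₂ = (+0.1715)(+0.2263) = +0.0388.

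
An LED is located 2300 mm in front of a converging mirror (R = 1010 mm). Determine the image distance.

647 mm

f = R/2 = 1010/2 = 505.0 mm.
Mirror equation: 1/d_i = 1/f − 1/d_o = 1/(505.0) − 1/(2300) = 0.001980 − 0.0004348 = 0.001545, so d_i = 647 mm.
The image is real, inverted and reduced, in front of the mirror.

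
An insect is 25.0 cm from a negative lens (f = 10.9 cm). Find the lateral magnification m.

For a negative lens, f = -10.9 cm.
1/d_i = 1/f − 1/d_o = 1/(-10.90) − 1/(25.0) = -0.1317, so d_i = -7.591 cm.
m = −d_i/d_o = −(-7.591)/(25.0) = +0.304.
The image is virtual, upright and reduced, on the same side as the object.

m = +0.304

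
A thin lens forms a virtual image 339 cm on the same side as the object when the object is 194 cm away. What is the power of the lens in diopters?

Virtual image ⇒ d_i = −339 cm.
1/f = 1/d_o + 1/d_i = 1/(194) + 1/(-339) = 0.002205 cm⁻¹.
f = 453.6 cm = 4.536 m, so P = 1/f = +0.220 D.

P = +0.220 D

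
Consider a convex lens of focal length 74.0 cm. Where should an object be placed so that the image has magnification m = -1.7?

118 cm

m = −d_i/d_o ⇒ d_i = −m·d_o.
1/f = 1/d_o + 1/d_i = 1/d_o − 1/(m·d_o) = (1 − 1/m)/d_o, so d_o = f(1 − 1/m) = (74.00)(1 − 1/(-1.7)) = 118 cm.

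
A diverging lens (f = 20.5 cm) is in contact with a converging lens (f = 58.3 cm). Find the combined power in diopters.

P₁ = 1/f₁ = 1/(-0.205 m) = -4.878 D; P₂ = 1/f₂ = 1/(0.583 m) = +1.715 D.
For thin lenses in contact, P = P₁ + P₂ = (-4.878) + (+1.715) = -3.16 D.

P = -3.16 D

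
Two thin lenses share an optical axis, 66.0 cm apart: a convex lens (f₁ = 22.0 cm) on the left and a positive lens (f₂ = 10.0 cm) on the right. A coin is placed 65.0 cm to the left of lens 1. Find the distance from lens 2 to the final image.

Lens 1: 1/d_i1 = 1/f₁ − 1/d_o1 = 1/(22.0) − 1/(65.0) = 0.03007, so d_i1 = 33.26 cm.
The intermediate image is 33.26 cm to the right of lens 1, which is 66.0 − (33.26) = 32.74 cm to the left of lens 2, so d_o2 = +32.74 cm.
Lens 2: 1/d_i2 = 1/f₂ − 1/d_o2 = 1/(10.0) − 1/(32.74) = 0.06946, so d_i2 = 14.4 cm.
The final image is real, 14.4 cm to the right of lens 2 (overall magnification ≈ 0.22).

14.4 cm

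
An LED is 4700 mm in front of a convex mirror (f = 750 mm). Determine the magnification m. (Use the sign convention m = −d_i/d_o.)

m = +0.138

For a convex mirror, f = -750 mm.
1/d_i = 1/f − 1/d_o = 1/(-750.0) − 1/(4700) = -0.001546, so d_i = -646.8 mm.
m = −d_i/d_o = −(-646.8)/(4700) = +0.138.
The image is virtual, upright and reduced, behind the mirror.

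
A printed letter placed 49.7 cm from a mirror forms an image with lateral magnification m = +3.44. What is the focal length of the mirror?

f = 70.1 cm (concave)

m = −d_i/d_o ⇒ d_i = −m·d_o = −(+3.44)·(49.7) = -171.0 cm.
1/f = 1/d_o + 1/d_i = 1/(49.7) + 1/(-171.0) = 0.01427, so f = 70.1 cm.
Since f is positive, the mirror is concave.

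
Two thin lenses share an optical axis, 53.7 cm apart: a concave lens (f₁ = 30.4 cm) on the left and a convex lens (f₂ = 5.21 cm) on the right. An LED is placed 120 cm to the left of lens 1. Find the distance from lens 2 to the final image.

Lens 1 is diverging, so f₁ = −30.4 cm.
Lens 1: 1/d_i1 = 1/f₁ − 1/d_o1 = 1/(-30.4) − 1/(120) = -0.04123, so d_i1 = -24.26 cm.
The intermediate image is 24.26 cm to the left of lens 1 (virtual), which is 53.7 − (-24.26) = 77.96 cm to the left of lens 2, so d_o2 = +77.96 cm.
Lens 2: 1/d_i2 = 1/f₂ − 1/d_o2 = 1/(5.21) − 1/(77.96) = 0.1791, so d_i2 = 5.58 cm.
The final image is real, 5.58 cm to the right of lens 2 (overall magnification ≈ -0.014).

5.58 cm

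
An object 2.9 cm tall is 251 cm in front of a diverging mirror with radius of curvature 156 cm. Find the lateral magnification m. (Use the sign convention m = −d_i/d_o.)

m = +0.237

f = R/2 = 156/2 = 78.00 cm; for a diverging mirror, f = -78.00 cm.
1/d_i = 1/f − 1/d_o = 1/(-78.00) − 1/(251) = -0.01680, so d_i = -59.51 cm.
m = −d_i/d_o = −(-59.51)/(251) = +0.237.
The image is virtual, upright and reduced, behind the mirror.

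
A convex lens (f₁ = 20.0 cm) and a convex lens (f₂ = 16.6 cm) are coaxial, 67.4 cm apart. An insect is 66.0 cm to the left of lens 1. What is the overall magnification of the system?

m = +0.327

Lens 1: 1/d_i1 = 1/(20.0) − 1/(66.0) = 0.03485, so d_i1 = 28.70 cm; m₁ = −d_i1/d_o1 = -0.4348.
d_o2 = 67.4 − (28.70) = 38.70 cm.
Lens 2: 1/d_i2 = 1/(16.6) − 1/(38.70) = 0.03440, so d_i2 = 29.07 cm; m₂ = −d_i2/d_o2 = -0.7511.
m = m₁·m₂ = (-0.4348)(-0.7511) = +0.327.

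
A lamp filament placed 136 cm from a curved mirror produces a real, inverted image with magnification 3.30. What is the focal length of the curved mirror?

f = 104 cm (concave)

m = −d_i/d_o ⇒ d_i = −m·d_o = −(-3.30)·(136) = 448.8 cm.
1/f = 1/d_o + 1/d_i = 1/(136) + 1/(448.8) = 0.009581, so f = 104 cm.
Since f is positive, the curved mirror is concave.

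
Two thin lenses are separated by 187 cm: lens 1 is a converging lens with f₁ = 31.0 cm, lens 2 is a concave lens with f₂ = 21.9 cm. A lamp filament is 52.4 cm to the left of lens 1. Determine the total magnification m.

m = -0.239

Lens 1: 1/d_i1 = 1/(31.0) − 1/(52.4) = 0.01317, so d_i1 = 75.91 cm; m₁ = −d_i1/d_o1 = -1.449.
d_o2 = 187 − (75.91) = 111.1 cm.
f₂ = −21.9 cm (diverging).
Lens 2: 1/d_i2 = 1/(-21.9) − 1/(111.1) = -0.05466, so d_i2 = -18.29 cm; m₂ = −d_i2/d_o2 = +0.1647.
m = m₁·m₂ = (-1.449)(+0.1647) = -0.239.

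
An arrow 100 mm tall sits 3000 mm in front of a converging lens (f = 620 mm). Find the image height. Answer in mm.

1/d_i = 1/f − 1/d_o = 1/(620.0) − 1/(3000) = 0.001280, so d_i = 781.5 mm.
m = −d_i/d_o = -0.2605.
|h_i| = |m|·h_o = 0.2605 × 100 = 26.1 mm. The image is real, inverted and reduced, on the far side of the lens.

26.1 mm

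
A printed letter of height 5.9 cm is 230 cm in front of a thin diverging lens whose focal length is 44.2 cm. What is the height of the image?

0.951 cm

For a diverging lens, f = -44.2 cm.
1/d_i = 1/f − 1/d_o = 1/(-44.20) − 1/(230) = -0.02697, so d_i = -37.08 cm.
m = −d_i/d_o = +0.1612.
|h_i| = |m|·h_o = 0.1612 × 5.9 = 0.951 cm. The image is virtual, upright and reduced, on the same side as the object.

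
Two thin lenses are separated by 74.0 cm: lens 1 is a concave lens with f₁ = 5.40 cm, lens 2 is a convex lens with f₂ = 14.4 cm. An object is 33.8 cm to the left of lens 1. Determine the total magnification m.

f₁ = −5.40 cm (diverging).
Lens 1: 1/d_i1 = 1/(-5.40) − 1/(33.8) = -0.2148, so d_i1 = -4.656 cm; m₁ = −d_i1/d_o1 = +0.1378.
d_o2 = 74.0 − (-4.656) = 78.66 cm.
Lens 2: 1/d_i2 = 1/(14.4) − 1/(78.66) = 0.05673, so d_i2 = 17.63 cm; m₂ = −d_i2/d_o2 = -0.2241.
m = m₁·m₂ = (+0.1378)(-0.2241) = -0.0309.

m = -0.0309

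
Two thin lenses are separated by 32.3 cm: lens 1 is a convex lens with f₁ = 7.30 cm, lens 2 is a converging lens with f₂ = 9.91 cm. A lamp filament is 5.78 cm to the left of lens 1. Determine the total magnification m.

m = -0.949

Lens 1: 1/d_i1 = 1/(7.30) − 1/(5.78) = -0.03602, so d_i1 = -27.76 cm; m₁ = −d_i1/d_o1 = +4.803.
d_o2 = 32.3 − (-27.76) = 60.06 cm.
Lens 2: 1/d_i2 = 1/(9.91) − 1/(60.06) = 0.08426, so d_i2 = 11.87 cm; m₂ = −d_i2/d_o2 = -0.1976.
m = m₁·m₂ = (+4.803)(-0.1976) = -0.949.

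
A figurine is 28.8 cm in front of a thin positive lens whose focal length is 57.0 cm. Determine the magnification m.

1/d_i = 1/f − 1/d_o = 1/(57.00) − 1/(28.8) = -0.01718, so d_i = -58.21 cm.
m = −d_i/d_o = −(-58.21)/(28.8) = +2.02.
The image is virtual, upright and enlarged, on the same side as the object.

m = +2.02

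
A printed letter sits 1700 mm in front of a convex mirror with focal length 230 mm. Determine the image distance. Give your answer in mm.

For a convex mirror, f = -230 mm.
Mirror equation: 1/s_i = 1/f − 1/s_o = 1/(-230.0) − 1/(1700) = -0.004348 − 0.0005882 = -0.004936, so s_i = -203 mm.
The image is virtual, upright and reduced, behind the mirror.

203 mm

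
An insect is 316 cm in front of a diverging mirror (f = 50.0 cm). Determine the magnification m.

For a diverging mirror, f = -50.0 cm.
1/d_i = 1/f − 1/d_o = 1/(-50.00) − 1/(316) = -0.02316, so d_i = -43.17 cm.
m = −d_i/d_o = −(-43.17)/(316) = +0.137.
The image is virtual, upright and reduced, behind the mirror.

m = +0.137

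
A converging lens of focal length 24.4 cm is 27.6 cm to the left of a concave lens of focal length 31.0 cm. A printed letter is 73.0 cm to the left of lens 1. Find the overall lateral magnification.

Lens 1: 1/d_i1 = 1/(24.4) − 1/(73.0) = 0.02728, so d_i1 = 36.65 cm; m₁ = −d_i1/d_o1 = -0.5021.
d_o2 = 27.6 − (36.65) = -9.050 cm (virtual object).
f₂ = −31.0 cm (diverging).
Lens 2: 1/d_i2 = 1/(-31.0) − 1/(-9.050) = 0.07824, so d_i2 = 12.78 cm; m₂ = −d_i2/d_o2 = +1.412.
m = m₁·m₂ = (-0.5021)(+1.412) = -0.709.

m = -0.709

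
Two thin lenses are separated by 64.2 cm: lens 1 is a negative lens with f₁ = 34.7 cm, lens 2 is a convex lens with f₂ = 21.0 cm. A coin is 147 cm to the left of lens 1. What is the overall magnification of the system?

f₁ = −34.7 cm (diverging).
Lens 1: 1/d_i1 = 1/(-34.7) − 1/(147) = -0.03562, so d_i1 = -28.07 cm; m₁ = −d_i1/d_o1 = +0.1910.
d_o2 = 64.2 − (-28.07) = 92.27 cm.
Lens 2: 1/d_i2 = 1/(21.0) − 1/(92.27) = 0.03678, so d_i2 = 27.19 cm; m₂ = −d_i2/d_o2 = -0.2947.
m = m₁·m₂ = (+0.1910)(-0.2947) = -0.0563.

m = -0.0563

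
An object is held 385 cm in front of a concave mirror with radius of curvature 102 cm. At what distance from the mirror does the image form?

58.8 cm

f = R/2 = 102/2 = 51.00 cm.
Mirror equation: 1/d_i = 1/f − 1/d_o = 1/(51.00) − 1/(385) = 0.01961 − 0.002597 = 0.01701, so d_i = 58.8 cm.
The image is real, inverted and reduced, in front of the mirror.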